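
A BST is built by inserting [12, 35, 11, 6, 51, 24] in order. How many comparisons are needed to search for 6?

Search path for 6: 12 -> 11 -> 6
Found: True
Comparisons: 3


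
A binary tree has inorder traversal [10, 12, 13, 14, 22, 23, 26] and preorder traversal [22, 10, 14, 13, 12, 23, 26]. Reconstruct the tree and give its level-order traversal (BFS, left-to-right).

Inorder:  [10, 12, 13, 14, 22, 23, 26]
Preorder: [22, 10, 14, 13, 12, 23, 26]
Algorithm: preorder visits root first, so consume preorder in order;
for each root, split the current inorder slice at that value into
left-subtree inorder and right-subtree inorder, then recurse.
Recursive splits:
  root=22; inorder splits into left=[10, 12, 13, 14], right=[23, 26]
  root=10; inorder splits into left=[], right=[12, 13, 14]
  root=14; inorder splits into left=[12, 13], right=[]
  root=13; inorder splits into left=[12], right=[]
  root=12; inorder splits into left=[], right=[]
  root=23; inorder splits into left=[], right=[26]
  root=26; inorder splits into left=[], right=[]
Reconstructed level-order: [22, 10, 23, 14, 26, 13, 12]


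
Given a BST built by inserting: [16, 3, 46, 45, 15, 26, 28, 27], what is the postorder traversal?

Tree insertion order: [16, 3, 46, 45, 15, 26, 28, 27]
Tree (level-order array): [16, 3, 46, None, 15, 45, None, None, None, 26, None, None, 28, 27]
Postorder traversal: [15, 3, 27, 28, 26, 45, 46, 16]


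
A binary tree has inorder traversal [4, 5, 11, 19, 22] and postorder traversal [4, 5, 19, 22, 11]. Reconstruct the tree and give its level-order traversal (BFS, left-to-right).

Inorder:   [4, 5, 11, 19, 22]
Postorder: [4, 5, 19, 22, 11]
Algorithm: postorder visits root last, so walk postorder right-to-left;
each value is the root of the current inorder slice — split it at that
value, recurse on the right subtree first, then the left.
Recursive splits:
  root=11; inorder splits into left=[4, 5], right=[19, 22]
  root=22; inorder splits into left=[19], right=[]
  root=19; inorder splits into left=[], right=[]
  root=5; inorder splits into left=[4], right=[]
  root=4; inorder splits into left=[], right=[]
Reconstructed level-order: [11, 5, 22, 4, 19]


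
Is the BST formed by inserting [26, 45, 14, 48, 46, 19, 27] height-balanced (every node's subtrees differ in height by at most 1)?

Tree (level-order array): [26, 14, 45, None, 19, 27, 48, None, None, None, None, 46]
Definition: a tree is height-balanced if, at every node, |h(left) - h(right)| <= 1 (empty subtree has height -1).
Bottom-up per-node check:
  node 19: h_left=-1, h_right=-1, diff=0 [OK], height=0
  node 14: h_left=-1, h_right=0, diff=1 [OK], height=1
  node 27: h_left=-1, h_right=-1, diff=0 [OK], height=0
  node 46: h_left=-1, h_right=-1, diff=0 [OK], height=0
  node 48: h_left=0, h_right=-1, diff=1 [OK], height=1
  node 45: h_left=0, h_right=1, diff=1 [OK], height=2
  node 26: h_left=1, h_right=2, diff=1 [OK], height=3
All nodes satisfy the balance condition.
Result: Balanced


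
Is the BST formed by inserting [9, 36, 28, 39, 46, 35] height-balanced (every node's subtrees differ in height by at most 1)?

Tree (level-order array): [9, None, 36, 28, 39, None, 35, None, 46]
Definition: a tree is height-balanced if, at every node, |h(left) - h(right)| <= 1 (empty subtree has height -1).
Bottom-up per-node check:
  node 35: h_left=-1, h_right=-1, diff=0 [OK], height=0
  node 28: h_left=-1, h_right=0, diff=1 [OK], height=1
  node 46: h_left=-1, h_right=-1, diff=0 [OK], height=0
  node 39: h_left=-1, h_right=0, diff=1 [OK], height=1
  node 36: h_left=1, h_right=1, diff=0 [OK], height=2
  node 9: h_left=-1, h_right=2, diff=3 [FAIL (|-1-2|=3 > 1)], height=3
Node 9 violates the condition: |-1 - 2| = 3 > 1.
Result: Not balanced


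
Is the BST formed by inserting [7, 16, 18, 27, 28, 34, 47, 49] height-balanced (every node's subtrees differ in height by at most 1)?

Tree (level-order array): [7, None, 16, None, 18, None, 27, None, 28, None, 34, None, 47, None, 49]
Definition: a tree is height-balanced if, at every node, |h(left) - h(right)| <= 1 (empty subtree has height -1).
Bottom-up per-node check:
  node 49: h_left=-1, h_right=-1, diff=0 [OK], height=0
  node 47: h_left=-1, h_right=0, diff=1 [OK], height=1
  node 34: h_left=-1, h_right=1, diff=2 [FAIL (|-1-1|=2 > 1)], height=2
  node 28: h_left=-1, h_right=2, diff=3 [FAIL (|-1-2|=3 > 1)], height=3
  node 27: h_left=-1, h_right=3, diff=4 [FAIL (|-1-3|=4 > 1)], height=4
  node 18: h_left=-1, h_right=4, diff=5 [FAIL (|-1-4|=5 > 1)], height=5
  node 16: h_left=-1, h_right=5, diff=6 [FAIL (|-1-5|=6 > 1)], height=6
  node 7: h_left=-1, h_right=6, diff=7 [FAIL (|-1-6|=7 > 1)], height=7
Node 34 violates the condition: |-1 - 1| = 2 > 1.
Result: Not balanced


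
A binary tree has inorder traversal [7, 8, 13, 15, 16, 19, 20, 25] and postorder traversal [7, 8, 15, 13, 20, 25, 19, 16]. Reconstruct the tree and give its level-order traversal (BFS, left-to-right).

Inorder:   [7, 8, 13, 15, 16, 19, 20, 25]
Postorder: [7, 8, 15, 13, 20, 25, 19, 16]
Algorithm: postorder visits root last, so walk postorder right-to-left;
each value is the root of the current inorder slice — split it at that
value, recurse on the right subtree first, then the left.
Recursive splits:
  root=16; inorder splits into left=[7, 8, 13, 15], right=[19, 20, 25]
  root=19; inorder splits into left=[], right=[20, 25]
  root=25; inorder splits into left=[20], right=[]
  root=20; inorder splits into left=[], right=[]
  root=13; inorder splits into left=[7, 8], right=[15]
  root=15; inorder splits into left=[], right=[]
  root=8; inorder splits into left=[7], right=[]
  root=7; inorder splits into left=[], right=[]
Reconstructed level-order: [16, 13, 19, 8, 15, 25, 7, 20]


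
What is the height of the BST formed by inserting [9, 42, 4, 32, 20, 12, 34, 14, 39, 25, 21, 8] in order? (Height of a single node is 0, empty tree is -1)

Insertion order: [9, 42, 4, 32, 20, 12, 34, 14, 39, 25, 21, 8]
Tree (level-order array): [9, 4, 42, None, 8, 32, None, None, None, 20, 34, 12, 25, None, 39, None, 14, 21]
Compute height bottom-up (empty subtree = -1):
  height(8) = 1 + max(-1, -1) = 0
  height(4) = 1 + max(-1, 0) = 1
  height(14) = 1 + max(-1, -1) = 0
  height(12) = 1 + max(-1, 0) = 1
  height(21) = 1 + max(-1, -1) = 0
  height(25) = 1 + max(0, -1) = 1
  height(20) = 1 + max(1, 1) = 2
  height(39) = 1 + max(-1, -1) = 0
  height(34) = 1 + max(-1, 0) = 1
  height(32) = 1 + max(2, 1) = 3
  height(42) = 1 + max(3, -1) = 4
  height(9) = 1 + max(1, 4) = 5
Height = 5


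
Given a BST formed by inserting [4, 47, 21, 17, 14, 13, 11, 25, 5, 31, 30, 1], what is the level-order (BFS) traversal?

Tree insertion order: [4, 47, 21, 17, 14, 13, 11, 25, 5, 31, 30, 1]
Tree (level-order array): [4, 1, 47, None, None, 21, None, 17, 25, 14, None, None, 31, 13, None, 30, None, 11, None, None, None, 5]
BFS from the root, enqueuing left then right child of each popped node:
  queue [4] -> pop 4, enqueue [1, 47], visited so far: [4]
  queue [1, 47] -> pop 1, enqueue [none], visited so far: [4, 1]
  queue [47] -> pop 47, enqueue [21], visited so far: [4, 1, 47]
  queue [21] -> pop 21, enqueue [17, 25], visited so far: [4, 1, 47, 21]
  queue [17, 25] -> pop 17, enqueue [14], visited so far: [4, 1, 47, 21, 17]
  queue [25, 14] -> pop 25, enqueue [31], visited so far: [4, 1, 47, 21, 17, 25]
  queue [14, 31] -> pop 14, enqueue [13], visited so far: [4, 1, 47, 21, 17, 25, 14]
  queue [31, 13] -> pop 31, enqueue [30], visited so far: [4, 1, 47, 21, 17, 25, 14, 31]
  queue [13, 30] -> pop 13, enqueue [11], visited so far: [4, 1, 47, 21, 17, 25, 14, 31, 13]
  queue [30, 11] -> pop 30, enqueue [none], visited so far: [4, 1, 47, 21, 17, 25, 14, 31, 13, 30]
  queue [11] -> pop 11, enqueue [5], visited so far: [4, 1, 47, 21, 17, 25, 14, 31, 13, 30, 11]
  queue [5] -> pop 5, enqueue [none], visited so far: [4, 1, 47, 21, 17, 25, 14, 31, 13, 30, 11, 5]
Result: [4, 1, 47, 21, 17, 25, 14, 31, 13, 30, 11, 5]


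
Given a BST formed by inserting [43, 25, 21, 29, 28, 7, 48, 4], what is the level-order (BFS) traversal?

Tree insertion order: [43, 25, 21, 29, 28, 7, 48, 4]
Tree (level-order array): [43, 25, 48, 21, 29, None, None, 7, None, 28, None, 4]
BFS from the root, enqueuing left then right child of each popped node:
  queue [43] -> pop 43, enqueue [25, 48], visited so far: [43]
  queue [25, 48] -> pop 25, enqueue [21, 29], visited so far: [43, 25]
  queue [48, 21, 29] -> pop 48, enqueue [none], visited so far: [43, 25, 48]
  queue [21, 29] -> pop 21, enqueue [7], visited so far: [43, 25, 48, 21]
  queue [29, 7] -> pop 29, enqueue [28], visited so far: [43, 25, 48, 21, 29]
  queue [7, 28] -> pop 7, enqueue [4], visited so far: [43, 25, 48, 21, 29, 7]
  queue [28, 4] -> pop 28, enqueue [none], visited so far: [43, 25, 48, 21, 29, 7, 28]
  queue [4] -> pop 4, enqueue [none], visited so far: [43, 25, 48, 21, 29, 7, 28, 4]
Result: [43, 25, 48, 21, 29, 7, 28, 4]


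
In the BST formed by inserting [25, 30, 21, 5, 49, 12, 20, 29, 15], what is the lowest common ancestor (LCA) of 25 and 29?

Tree insertion order: [25, 30, 21, 5, 49, 12, 20, 29, 15]
Tree (level-order array): [25, 21, 30, 5, None, 29, 49, None, 12, None, None, None, None, None, 20, 15]
In a BST, the LCA of p=25, q=29 is the first node v on the
root-to-leaf path with p <= v <= q (go left if both < v, right if both > v).
Walk from root:
  at 25: 25 <= 25 <= 29, this is the LCA
LCA = 25


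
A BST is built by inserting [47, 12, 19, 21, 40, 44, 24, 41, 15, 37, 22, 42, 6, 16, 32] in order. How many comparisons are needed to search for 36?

Search path for 36: 47 -> 12 -> 19 -> 21 -> 40 -> 24 -> 37 -> 32
Found: False
Comparisons: 8


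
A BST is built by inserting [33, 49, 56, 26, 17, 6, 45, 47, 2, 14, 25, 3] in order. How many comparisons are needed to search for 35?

Search path for 35: 33 -> 49 -> 45
Found: False
Comparisons: 3


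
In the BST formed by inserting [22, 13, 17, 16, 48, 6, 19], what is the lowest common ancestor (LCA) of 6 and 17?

Tree insertion order: [22, 13, 17, 16, 48, 6, 19]
Tree (level-order array): [22, 13, 48, 6, 17, None, None, None, None, 16, 19]
In a BST, the LCA of p=6, q=17 is the first node v on the
root-to-leaf path with p <= v <= q (go left if both < v, right if both > v).
Walk from root:
  at 22: both 6 and 17 < 22, go left
  at 13: 6 <= 13 <= 17, this is the LCA
LCA = 13


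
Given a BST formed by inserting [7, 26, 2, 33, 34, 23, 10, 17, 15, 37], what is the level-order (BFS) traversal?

Tree insertion order: [7, 26, 2, 33, 34, 23, 10, 17, 15, 37]
Tree (level-order array): [7, 2, 26, None, None, 23, 33, 10, None, None, 34, None, 17, None, 37, 15]
BFS from the root, enqueuing left then right child of each popped node:
  queue [7] -> pop 7, enqueue [2, 26], visited so far: [7]
  queue [2, 26] -> pop 2, enqueue [none], visited so far: [7, 2]
  queue [26] -> pop 26, enqueue [23, 33], visited so far: [7, 2, 26]
  queue [23, 33] -> pop 23, enqueue [10], visited so far: [7, 2, 26, 23]
  queue [33, 10] -> pop 33, enqueue [34], visited so far: [7, 2, 26, 23, 33]
  queue [10, 34] -> pop 10, enqueue [17], visited so far: [7, 2, 26, 23, 33, 10]
  queue [34, 17] -> pop 34, enqueue [37], visited so far: [7, 2, 26, 23, 33, 10, 34]
  queue [17, 37] -> pop 17, enqueue [15], visited so far: [7, 2, 26, 23, 33, 10, 34, 17]
  queue [37, 15] -> pop 37, enqueue [none], visited so far: [7, 2, 26, 23, 33, 10, 34, 17, 37]
  queue [15] -> pop 15, enqueue [none], visited so far: [7, 2, 26, 23, 33, 10, 34, 17, 37, 15]
Result: [7, 2, 26, 23, 33, 10, 34, 17, 37, 15]


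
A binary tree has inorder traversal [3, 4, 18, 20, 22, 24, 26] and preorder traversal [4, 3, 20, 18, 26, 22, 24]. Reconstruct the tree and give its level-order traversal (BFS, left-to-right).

Inorder:  [3, 4, 18, 20, 22, 24, 26]
Preorder: [4, 3, 20, 18, 26, 22, 24]
Algorithm: preorder visits root first, so consume preorder in order;
for each root, split the current inorder slice at that value into
left-subtree inorder and right-subtree inorder, then recurse.
Recursive splits:
  root=4; inorder splits into left=[3], right=[18, 20, 22, 24, 26]
  root=3; inorder splits into left=[], right=[]
  root=20; inorder splits into left=[18], right=[22, 24, 26]
  root=18; inorder splits into left=[], right=[]
  root=26; inorder splits into left=[22, 24], right=[]
  root=22; inorder splits into left=[], right=[24]
  root=24; inorder splits into left=[], right=[]
Reconstructed level-order: [4, 3, 20, 18, 26, 22, 24]


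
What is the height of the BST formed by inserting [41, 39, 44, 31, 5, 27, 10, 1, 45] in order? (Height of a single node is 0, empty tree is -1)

Insertion order: [41, 39, 44, 31, 5, 27, 10, 1, 45]
Tree (level-order array): [41, 39, 44, 31, None, None, 45, 5, None, None, None, 1, 27, None, None, 10]
Compute height bottom-up (empty subtree = -1):
  height(1) = 1 + max(-1, -1) = 0
  height(10) = 1 + max(-1, -1) = 0
  height(27) = 1 + max(0, -1) = 1
  height(5) = 1 + max(0, 1) = 2
  height(31) = 1 + max(2, -1) = 3
  height(39) = 1 + max(3, -1) = 4
  height(45) = 1 + max(-1, -1) = 0
  height(44) = 1 + max(-1, 0) = 1
  height(41) = 1 + max(4, 1) = 5
Height = 5


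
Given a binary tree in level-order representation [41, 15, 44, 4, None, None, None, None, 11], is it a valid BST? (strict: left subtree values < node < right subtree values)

Level-order array: [41, 15, 44, 4, None, None, None, None, 11]
Validate using subtree bounds (lo, hi): at each node, require lo < value < hi,
then recurse left with hi=value and right with lo=value.
Preorder trace (stopping at first violation):
  at node 41 with bounds (-inf, +inf): OK
  at node 15 with bounds (-inf, 41): OK
  at node 4 with bounds (-inf, 15): OK
  at node 11 with bounds (4, 15): OK
  at node 44 with bounds (41, +inf): OK
No violation found at any node.
Result: Valid BST


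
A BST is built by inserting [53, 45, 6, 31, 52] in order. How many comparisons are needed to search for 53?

Search path for 53: 53
Found: True
Comparisons: 1


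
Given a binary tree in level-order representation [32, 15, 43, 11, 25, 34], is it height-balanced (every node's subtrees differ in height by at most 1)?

Tree (level-order array): [32, 15, 43, 11, 25, 34]
Definition: a tree is height-balanced if, at every node, |h(left) - h(right)| <= 1 (empty subtree has height -1).
Bottom-up per-node check:
  node 11: h_left=-1, h_right=-1, diff=0 [OK], height=0
  node 25: h_left=-1, h_right=-1, diff=0 [OK], height=0
  node 15: h_left=0, h_right=0, diff=0 [OK], height=1
  node 34: h_left=-1, h_right=-1, diff=0 [OK], height=0
  node 43: h_left=0, h_right=-1, diff=1 [OK], height=1
  node 32: h_left=1, h_right=1, diff=0 [OK], height=2
All nodes satisfy the balance condition.
Result: Balanced


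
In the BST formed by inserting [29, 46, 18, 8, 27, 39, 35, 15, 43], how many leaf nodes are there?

Tree built from: [29, 46, 18, 8, 27, 39, 35, 15, 43]
Tree (level-order array): [29, 18, 46, 8, 27, 39, None, None, 15, None, None, 35, 43]
Rule: A leaf has 0 children.
Per-node child counts:
  node 29: 2 child(ren)
  node 18: 2 child(ren)
  node 8: 1 child(ren)
  node 15: 0 child(ren)
  node 27: 0 child(ren)
  node 46: 1 child(ren)
  node 39: 2 child(ren)
  node 35: 0 child(ren)
  node 43: 0 child(ren)
Matching nodes: [15, 27, 35, 43]
Count of leaf nodes: 4


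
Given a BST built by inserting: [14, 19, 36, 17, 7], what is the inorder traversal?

Tree insertion order: [14, 19, 36, 17, 7]
Tree (level-order array): [14, 7, 19, None, None, 17, 36]
Inorder traversal: [7, 14, 17, 19, 36]


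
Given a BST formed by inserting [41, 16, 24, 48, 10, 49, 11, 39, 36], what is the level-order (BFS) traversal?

Tree insertion order: [41, 16, 24, 48, 10, 49, 11, 39, 36]
Tree (level-order array): [41, 16, 48, 10, 24, None, 49, None, 11, None, 39, None, None, None, None, 36]
BFS from the root, enqueuing left then right child of each popped node:
  queue [41] -> pop 41, enqueue [16, 48], visited so far: [41]
  queue [16, 48] -> pop 16, enqueue [10, 24], visited so far: [41, 16]
  queue [48, 10, 24] -> pop 48, enqueue [49], visited so far: [41, 16, 48]
  queue [10, 24, 49] -> pop 10, enqueue [11], visited so far: [41, 16, 48, 10]
  queue [24, 49, 11] -> pop 24, enqueue [39], visited so far: [41, 16, 48, 10, 24]
  queue [49, 11, 39] -> pop 49, enqueue [none], visited so far: [41, 16, 48, 10, 24, 49]
  queue [11, 39] -> pop 11, enqueue [none], visited so far: [41, 16, 48, 10, 24, 49, 11]
  queue [39] -> pop 39, enqueue [36], visited so far: [41, 16, 48, 10, 24, 49, 11, 39]
  queue [36] -> pop 36, enqueue [none], visited so far: [41, 16, 48, 10, 24, 49, 11, 39, 36]
Result: [41, 16, 48, 10, 24, 49, 11, 39, 36]


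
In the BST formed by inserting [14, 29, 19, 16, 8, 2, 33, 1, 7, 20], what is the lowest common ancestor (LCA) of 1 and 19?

Tree insertion order: [14, 29, 19, 16, 8, 2, 33, 1, 7, 20]
Tree (level-order array): [14, 8, 29, 2, None, 19, 33, 1, 7, 16, 20]
In a BST, the LCA of p=1, q=19 is the first node v on the
root-to-leaf path with p <= v <= q (go left if both < v, right if both > v).
Walk from root:
  at 14: 1 <= 14 <= 19, this is the LCA
LCA = 14


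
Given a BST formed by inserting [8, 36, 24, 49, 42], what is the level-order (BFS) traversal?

Tree insertion order: [8, 36, 24, 49, 42]
Tree (level-order array): [8, None, 36, 24, 49, None, None, 42]
BFS from the root, enqueuing left then right child of each popped node:
  queue [8] -> pop 8, enqueue [36], visited so far: [8]
  queue [36] -> pop 36, enqueue [24, 49], visited so far: [8, 36]
  queue [24, 49] -> pop 24, enqueue [none], visited so far: [8, 36, 24]
  queue [49] -> pop 49, enqueue [42], visited so far: [8, 36, 24, 49]
  queue [42] -> pop 42, enqueue [none], visited so far: [8, 36, 24, 49, 42]
Result: [8, 36, 24, 49, 42]


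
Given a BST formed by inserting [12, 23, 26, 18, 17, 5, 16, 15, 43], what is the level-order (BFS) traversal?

Tree insertion order: [12, 23, 26, 18, 17, 5, 16, 15, 43]
Tree (level-order array): [12, 5, 23, None, None, 18, 26, 17, None, None, 43, 16, None, None, None, 15]
BFS from the root, enqueuing left then right child of each popped node:
  queue [12] -> pop 12, enqueue [5, 23], visited so far: [12]
  queue [5, 23] -> pop 5, enqueue [none], visited so far: [12, 5]
  queue [23] -> pop 23, enqueue [18, 26], visited so far: [12, 5, 23]
  queue [18, 26] -> pop 18, enqueue [17], visited so far: [12, 5, 23, 18]
  queue [26, 17] -> pop 26, enqueue [43], visited so far: [12, 5, 23, 18, 26]
  queue [17, 43] -> pop 17, enqueue [16], visited so far: [12, 5, 23, 18, 26, 17]
  queue [43, 16] -> pop 43, enqueue [none], visited so far: [12, 5, 23, 18, 26, 17, 43]
  queue [16] -> pop 16, enqueue [15], visited so far: [12, 5, 23, 18, 26, 17, 43, 16]
  queue [15] -> pop 15, enqueue [none], visited so far: [12, 5, 23, 18, 26, 17, 43, 16, 15]
Result: [12, 5, 23, 18, 26, 17, 43, 16, 15]


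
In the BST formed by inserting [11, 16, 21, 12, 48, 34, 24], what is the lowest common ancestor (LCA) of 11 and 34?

Tree insertion order: [11, 16, 21, 12, 48, 34, 24]
Tree (level-order array): [11, None, 16, 12, 21, None, None, None, 48, 34, None, 24]
In a BST, the LCA of p=11, q=34 is the first node v on the
root-to-leaf path with p <= v <= q (go left if both < v, right if both > v).
Walk from root:
  at 11: 11 <= 11 <= 34, this is the LCA
LCA = 11


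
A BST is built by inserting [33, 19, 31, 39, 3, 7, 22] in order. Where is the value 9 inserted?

Starting tree (level order): [33, 19, 39, 3, 31, None, None, None, 7, 22]
Insertion path: 33 -> 19 -> 3 -> 7
Result: insert 9 as right child of 7
Final tree (level order): [33, 19, 39, 3, 31, None, None, None, 7, 22, None, None, 9]


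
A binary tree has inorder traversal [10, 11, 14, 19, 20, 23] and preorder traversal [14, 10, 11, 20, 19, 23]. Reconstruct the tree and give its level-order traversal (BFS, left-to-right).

Inorder:  [10, 11, 14, 19, 20, 23]
Preorder: [14, 10, 11, 20, 19, 23]
Algorithm: preorder visits root first, so consume preorder in order;
for each root, split the current inorder slice at that value into
left-subtree inorder and right-subtree inorder, then recurse.
Recursive splits:
  root=14; inorder splits into left=[10, 11], right=[19, 20, 23]
  root=10; inorder splits into left=[], right=[11]
  root=11; inorder splits into left=[], right=[]
  root=20; inorder splits into left=[19], right=[23]
  root=19; inorder splits into left=[], right=[]
  root=23; inorder splits into left=[], right=[]
Reconstructed level-order: [14, 10, 20, 11, 19, 23]


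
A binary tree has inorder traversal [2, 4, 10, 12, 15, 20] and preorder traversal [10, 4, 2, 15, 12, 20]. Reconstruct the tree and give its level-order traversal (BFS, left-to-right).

Inorder:  [2, 4, 10, 12, 15, 20]
Preorder: [10, 4, 2, 15, 12, 20]
Algorithm: preorder visits root first, so consume preorder in order;
for each root, split the current inorder slice at that value into
left-subtree inorder and right-subtree inorder, then recurse.
Recursive splits:
  root=10; inorder splits into left=[2, 4], right=[12, 15, 20]
  root=4; inorder splits into left=[2], right=[]
  root=2; inorder splits into left=[], right=[]
  root=15; inorder splits into left=[12], right=[20]
  root=12; inorder splits into left=[], right=[]
  root=20; inorder splits into left=[], right=[]
Reconstructed level-order: [10, 4, 15, 2, 12, 20]


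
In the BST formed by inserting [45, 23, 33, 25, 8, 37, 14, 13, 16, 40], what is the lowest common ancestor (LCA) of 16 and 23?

Tree insertion order: [45, 23, 33, 25, 8, 37, 14, 13, 16, 40]
Tree (level-order array): [45, 23, None, 8, 33, None, 14, 25, 37, 13, 16, None, None, None, 40]
In a BST, the LCA of p=16, q=23 is the first node v on the
root-to-leaf path with p <= v <= q (go left if both < v, right if both > v).
Walk from root:
  at 45: both 16 and 23 < 45, go left
  at 23: 16 <= 23 <= 23, this is the LCA
LCA = 23


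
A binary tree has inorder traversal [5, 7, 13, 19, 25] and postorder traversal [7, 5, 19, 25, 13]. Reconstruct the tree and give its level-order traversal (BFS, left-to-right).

Inorder:   [5, 7, 13, 19, 25]
Postorder: [7, 5, 19, 25, 13]
Algorithm: postorder visits root last, so walk postorder right-to-left;
each value is the root of the current inorder slice — split it at that
value, recurse on the right subtree first, then the left.
Recursive splits:
  root=13; inorder splits into left=[5, 7], right=[19, 25]
  root=25; inorder splits into left=[19], right=[]
  root=19; inorder splits into left=[], right=[]
  root=5; inorder splits into left=[], right=[7]
  root=7; inorder splits into left=[], right=[]
Reconstructed level-order: [13, 5, 25, 7, 19]


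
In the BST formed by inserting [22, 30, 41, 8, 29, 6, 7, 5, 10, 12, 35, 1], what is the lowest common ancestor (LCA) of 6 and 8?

Tree insertion order: [22, 30, 41, 8, 29, 6, 7, 5, 10, 12, 35, 1]
Tree (level-order array): [22, 8, 30, 6, 10, 29, 41, 5, 7, None, 12, None, None, 35, None, 1]
In a BST, the LCA of p=6, q=8 is the first node v on the
root-to-leaf path with p <= v <= q (go left if both < v, right if both > v).
Walk from root:
  at 22: both 6 and 8 < 22, go left
  at 8: 6 <= 8 <= 8, this is the LCA
LCA = 8


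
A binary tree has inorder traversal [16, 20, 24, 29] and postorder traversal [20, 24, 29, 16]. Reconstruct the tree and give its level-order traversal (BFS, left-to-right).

Inorder:   [16, 20, 24, 29]
Postorder: [20, 24, 29, 16]
Algorithm: postorder visits root last, so walk postorder right-to-left;
each value is the root of the current inorder slice — split it at that
value, recurse on the right subtree first, then the left.
Recursive splits:
  root=16; inorder splits into left=[], right=[20, 24, 29]
  root=29; inorder splits into left=[20, 24], right=[]
  root=24; inorder splits into left=[20], right=[]
  root=20; inorder splits into left=[], right=[]
Reconstructed level-order: [16, 29, 24, 20]


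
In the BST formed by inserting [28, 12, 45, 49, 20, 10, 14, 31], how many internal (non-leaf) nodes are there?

Tree built from: [28, 12, 45, 49, 20, 10, 14, 31]
Tree (level-order array): [28, 12, 45, 10, 20, 31, 49, None, None, 14]
Rule: An internal node has at least one child.
Per-node child counts:
  node 28: 2 child(ren)
  node 12: 2 child(ren)
  node 10: 0 child(ren)
  node 20: 1 child(ren)
  node 14: 0 child(ren)
  node 45: 2 child(ren)
  node 31: 0 child(ren)
  node 49: 0 child(ren)
Matching nodes: [28, 12, 20, 45]
Count of internal (non-leaf) nodes: 4


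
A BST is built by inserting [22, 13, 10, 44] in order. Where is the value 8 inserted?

Starting tree (level order): [22, 13, 44, 10]
Insertion path: 22 -> 13 -> 10
Result: insert 8 as left child of 10
Final tree (level order): [22, 13, 44, 10, None, None, None, 8]


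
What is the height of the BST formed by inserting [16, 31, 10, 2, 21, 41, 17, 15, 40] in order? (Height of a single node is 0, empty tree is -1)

Insertion order: [16, 31, 10, 2, 21, 41, 17, 15, 40]
Tree (level-order array): [16, 10, 31, 2, 15, 21, 41, None, None, None, None, 17, None, 40]
Compute height bottom-up (empty subtree = -1):
  height(2) = 1 + max(-1, -1) = 0
  height(15) = 1 + max(-1, -1) = 0
  height(10) = 1 + max(0, 0) = 1
  height(17) = 1 + max(-1, -1) = 0
  height(21) = 1 + max(0, -1) = 1
  height(40) = 1 + max(-1, -1) = 0
  height(41) = 1 + max(0, -1) = 1
  height(31) = 1 + max(1, 1) = 2
  height(16) = 1 + max(1, 2) = 3
Height = 3


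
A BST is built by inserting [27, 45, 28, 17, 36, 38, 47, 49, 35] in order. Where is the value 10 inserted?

Starting tree (level order): [27, 17, 45, None, None, 28, 47, None, 36, None, 49, 35, 38]
Insertion path: 27 -> 17
Result: insert 10 as left child of 17
Final tree (level order): [27, 17, 45, 10, None, 28, 47, None, None, None, 36, None, 49, 35, 38]


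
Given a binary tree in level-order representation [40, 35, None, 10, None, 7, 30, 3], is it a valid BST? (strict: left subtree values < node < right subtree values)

Level-order array: [40, 35, None, 10, None, 7, 30, 3]
Validate using subtree bounds (lo, hi): at each node, require lo < value < hi,
then recurse left with hi=value and right with lo=value.
Preorder trace (stopping at first violation):
  at node 40 with bounds (-inf, +inf): OK
  at node 35 with bounds (-inf, 40): OK
  at node 10 with bounds (-inf, 35): OK
  at node 7 with bounds (-inf, 10): OK
  at node 3 with bounds (-inf, 7): OK
  at node 30 with bounds (10, 35): OK
No violation found at any node.
Result: Valid BST


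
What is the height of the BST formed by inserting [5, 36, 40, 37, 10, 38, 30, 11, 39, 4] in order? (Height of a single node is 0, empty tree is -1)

Insertion order: [5, 36, 40, 37, 10, 38, 30, 11, 39, 4]
Tree (level-order array): [5, 4, 36, None, None, 10, 40, None, 30, 37, None, 11, None, None, 38, None, None, None, 39]
Compute height bottom-up (empty subtree = -1):
  height(4) = 1 + max(-1, -1) = 0
  height(11) = 1 + max(-1, -1) = 0
  height(30) = 1 + max(0, -1) = 1
  height(10) = 1 + max(-1, 1) = 2
  height(39) = 1 + max(-1, -1) = 0
  height(38) = 1 + max(-1, 0) = 1
  height(37) = 1 + max(-1, 1) = 2
  height(40) = 1 + max(2, -1) = 3
  height(36) = 1 + max(2, 3) = 4
  height(5) = 1 + max(0, 4) = 5
Height = 5


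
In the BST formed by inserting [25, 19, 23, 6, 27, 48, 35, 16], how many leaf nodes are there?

Tree built from: [25, 19, 23, 6, 27, 48, 35, 16]
Tree (level-order array): [25, 19, 27, 6, 23, None, 48, None, 16, None, None, 35]
Rule: A leaf has 0 children.
Per-node child counts:
  node 25: 2 child(ren)
  node 19: 2 child(ren)
  node 6: 1 child(ren)
  node 16: 0 child(ren)
  node 23: 0 child(ren)
  node 27: 1 child(ren)
  node 48: 1 child(ren)
  node 35: 0 child(ren)
Matching nodes: [16, 23, 35]
Count of leaf nodes: 3


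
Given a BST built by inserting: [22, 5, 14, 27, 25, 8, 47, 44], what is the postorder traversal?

Tree insertion order: [22, 5, 14, 27, 25, 8, 47, 44]
Tree (level-order array): [22, 5, 27, None, 14, 25, 47, 8, None, None, None, 44]
Postorder traversal: [8, 14, 5, 25, 44, 47, 27, 22]


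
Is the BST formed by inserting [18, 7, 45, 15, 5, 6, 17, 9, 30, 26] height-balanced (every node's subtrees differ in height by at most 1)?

Tree (level-order array): [18, 7, 45, 5, 15, 30, None, None, 6, 9, 17, 26]
Definition: a tree is height-balanced if, at every node, |h(left) - h(right)| <= 1 (empty subtree has height -1).
Bottom-up per-node check:
  node 6: h_left=-1, h_right=-1, diff=0 [OK], height=0
  node 5: h_left=-1, h_right=0, diff=1 [OK], height=1
  node 9: h_left=-1, h_right=-1, diff=0 [OK], height=0
  node 17: h_left=-1, h_right=-1, diff=0 [OK], height=0
  node 15: h_left=0, h_right=0, diff=0 [OK], height=1
  node 7: h_left=1, h_right=1, diff=0 [OK], height=2
  node 26: h_left=-1, h_right=-1, diff=0 [OK], height=0
  node 30: h_left=0, h_right=-1, diff=1 [OK], height=1
  node 45: h_left=1, h_right=-1, diff=2 [FAIL (|1--1|=2 > 1)], height=2
  node 18: h_left=2, h_right=2, diff=0 [OK], height=3
Node 45 violates the condition: |1 - -1| = 2 > 1.
Result: Not balanced


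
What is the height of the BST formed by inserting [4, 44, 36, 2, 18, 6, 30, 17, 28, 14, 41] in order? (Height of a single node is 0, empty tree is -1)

Insertion order: [4, 44, 36, 2, 18, 6, 30, 17, 28, 14, 41]
Tree (level-order array): [4, 2, 44, None, None, 36, None, 18, 41, 6, 30, None, None, None, 17, 28, None, 14]
Compute height bottom-up (empty subtree = -1):
  height(2) = 1 + max(-1, -1) = 0
  height(14) = 1 + max(-1, -1) = 0
  height(17) = 1 + max(0, -1) = 1
  height(6) = 1 + max(-1, 1) = 2
  height(28) = 1 + max(-1, -1) = 0
  height(30) = 1 + max(0, -1) = 1
  height(18) = 1 + max(2, 1) = 3
  height(41) = 1 + max(-1, -1) = 0
  height(36) = 1 + max(3, 0) = 4
  height(44) = 1 + max(4, -1) = 5
  height(4) = 1 + max(0, 5) = 6
Height = 6


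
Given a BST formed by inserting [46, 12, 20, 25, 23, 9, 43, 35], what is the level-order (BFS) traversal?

Tree insertion order: [46, 12, 20, 25, 23, 9, 43, 35]
Tree (level-order array): [46, 12, None, 9, 20, None, None, None, 25, 23, 43, None, None, 35]
BFS from the root, enqueuing left then right child of each popped node:
  queue [46] -> pop 46, enqueue [12], visited so far: [46]
  queue [12] -> pop 12, enqueue [9, 20], visited so far: [46, 12]
  queue [9, 20] -> pop 9, enqueue [none], visited so far: [46, 12, 9]
  queue [20] -> pop 20, enqueue [25], visited so far: [46, 12, 9, 20]
  queue [25] -> pop 25, enqueue [23, 43], visited so far: [46, 12, 9, 20, 25]
  queue [23, 43] -> pop 23, enqueue [none], visited so far: [46, 12, 9, 20, 25, 23]
  queue [43] -> pop 43, enqueue [35], visited so far: [46, 12, 9, 20, 25, 23, 43]
  queue [35] -> pop 35, enqueue [none], visited so far: [46, 12, 9, 20, 25, 23, 43, 35]
Result: [46, 12, 9, 20, 25, 23, 43, 35]


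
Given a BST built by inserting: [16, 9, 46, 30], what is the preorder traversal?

Tree insertion order: [16, 9, 46, 30]
Tree (level-order array): [16, 9, 46, None, None, 30]
Preorder traversal: [16, 9, 46, 30]


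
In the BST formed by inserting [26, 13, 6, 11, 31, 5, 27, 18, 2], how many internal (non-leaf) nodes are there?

Tree built from: [26, 13, 6, 11, 31, 5, 27, 18, 2]
Tree (level-order array): [26, 13, 31, 6, 18, 27, None, 5, 11, None, None, None, None, 2]
Rule: An internal node has at least one child.
Per-node child counts:
  node 26: 2 child(ren)
  node 13: 2 child(ren)
  node 6: 2 child(ren)
  node 5: 1 child(ren)
  node 2: 0 child(ren)
  node 11: 0 child(ren)
  node 18: 0 child(ren)
  node 31: 1 child(ren)
  node 27: 0 child(ren)
Matching nodes: [26, 13, 6, 5, 31]
Count of internal (non-leaf) nodes: 5


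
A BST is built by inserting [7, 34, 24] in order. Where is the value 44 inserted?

Starting tree (level order): [7, None, 34, 24]
Insertion path: 7 -> 34
Result: insert 44 as right child of 34
Final tree (level order): [7, None, 34, 24, 44]


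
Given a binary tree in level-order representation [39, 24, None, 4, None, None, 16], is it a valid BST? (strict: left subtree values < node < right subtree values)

Level-order array: [39, 24, None, 4, None, None, 16]
Validate using subtree bounds (lo, hi): at each node, require lo < value < hi,
then recurse left with hi=value and right with lo=value.
Preorder trace (stopping at first violation):
  at node 39 with bounds (-inf, +inf): OK
  at node 24 with bounds (-inf, 39): OK
  at node 4 with bounds (-inf, 24): OK
  at node 16 with bounds (4, 24): OK
No violation found at any node.
Result: Valid BST


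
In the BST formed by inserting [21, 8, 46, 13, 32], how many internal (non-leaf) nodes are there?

Tree built from: [21, 8, 46, 13, 32]
Tree (level-order array): [21, 8, 46, None, 13, 32]
Rule: An internal node has at least one child.
Per-node child counts:
  node 21: 2 child(ren)
  node 8: 1 child(ren)
  node 13: 0 child(ren)
  node 46: 1 child(ren)
  node 32: 0 child(ren)
Matching nodes: [21, 8, 46]
Count of internal (non-leaf) nodes: 3


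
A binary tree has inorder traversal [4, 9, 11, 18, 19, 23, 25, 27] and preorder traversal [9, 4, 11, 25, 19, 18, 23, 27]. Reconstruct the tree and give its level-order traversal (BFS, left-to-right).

Inorder:  [4, 9, 11, 18, 19, 23, 25, 27]
Preorder: [9, 4, 11, 25, 19, 18, 23, 27]
Algorithm: preorder visits root first, so consume preorder in order;
for each root, split the current inorder slice at that value into
left-subtree inorder and right-subtree inorder, then recurse.
Recursive splits:
  root=9; inorder splits into left=[4], right=[11, 18, 19, 23, 25, 27]
  root=4; inorder splits into left=[], right=[]
  root=11; inorder splits into left=[], right=[18, 19, 23, 25, 27]
  root=25; inorder splits into left=[18, 19, 23], right=[27]
  root=19; inorder splits into left=[18], right=[23]
  root=18; inorder splits into left=[], right=[]
  root=23; inorder splits into left=[], right=[]
  root=27; inorder splits into left=[], right=[]
Reconstructed level-order: [9, 4, 11, 25, 19, 27, 18, 23]


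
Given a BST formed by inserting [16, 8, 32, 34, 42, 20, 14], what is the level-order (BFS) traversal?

Tree insertion order: [16, 8, 32, 34, 42, 20, 14]
Tree (level-order array): [16, 8, 32, None, 14, 20, 34, None, None, None, None, None, 42]
BFS from the root, enqueuing left then right child of each popped node:
  queue [16] -> pop 16, enqueue [8, 32], visited so far: [16]
  queue [8, 32] -> pop 8, enqueue [14], visited so far: [16, 8]
  queue [32, 14] -> pop 32, enqueue [20, 34], visited so far: [16, 8, 32]
  queue [14, 20, 34] -> pop 14, enqueue [none], visited so far: [16, 8, 32, 14]
  queue [20, 34] -> pop 20, enqueue [none], visited so far: [16, 8, 32, 14, 20]
  queue [34] -> pop 34, enqueue [42], visited so far: [16, 8, 32, 14, 20, 34]
  queue [42] -> pop 42, enqueue [none], visited so far: [16, 8, 32, 14, 20, 34, 42]
Result: [16, 8, 32, 14, 20, 34, 42]


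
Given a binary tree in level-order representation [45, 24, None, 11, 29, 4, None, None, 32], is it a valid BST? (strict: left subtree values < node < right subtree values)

Level-order array: [45, 24, None, 11, 29, 4, None, None, 32]
Validate using subtree bounds (lo, hi): at each node, require lo < value < hi,
then recurse left with hi=value and right with lo=value.
Preorder trace (stopping at first violation):
  at node 45 with bounds (-inf, +inf): OK
  at node 24 with bounds (-inf, 45): OK
  at node 11 with bounds (-inf, 24): OK
  at node 4 with bounds (-inf, 11): OK
  at node 29 with bounds (24, 45): OK
  at node 32 with bounds (29, 45): OK
No violation found at any node.
Result: Valid BST


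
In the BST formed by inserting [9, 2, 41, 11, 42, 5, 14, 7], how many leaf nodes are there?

Tree built from: [9, 2, 41, 11, 42, 5, 14, 7]
Tree (level-order array): [9, 2, 41, None, 5, 11, 42, None, 7, None, 14]
Rule: A leaf has 0 children.
Per-node child counts:
  node 9: 2 child(ren)
  node 2: 1 child(ren)
  node 5: 1 child(ren)
  node 7: 0 child(ren)
  node 41: 2 child(ren)
  node 11: 1 child(ren)
  node 14: 0 child(ren)
  node 42: 0 child(ren)
Matching nodes: [7, 14, 42]
Count of leaf nodes: 3


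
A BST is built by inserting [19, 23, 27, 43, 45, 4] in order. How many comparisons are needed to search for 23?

Search path for 23: 19 -> 23
Found: True
Comparisons: 2


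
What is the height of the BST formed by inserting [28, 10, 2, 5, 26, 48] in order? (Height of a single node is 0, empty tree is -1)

Insertion order: [28, 10, 2, 5, 26, 48]
Tree (level-order array): [28, 10, 48, 2, 26, None, None, None, 5]
Compute height bottom-up (empty subtree = -1):
  height(5) = 1 + max(-1, -1) = 0
  height(2) = 1 + max(-1, 0) = 1
  height(26) = 1 + max(-1, -1) = 0
  height(10) = 1 + max(1, 0) = 2
  height(48) = 1 + max(-1, -1) = 0
  height(28) = 1 + max(2, 0) = 3
Height = 3


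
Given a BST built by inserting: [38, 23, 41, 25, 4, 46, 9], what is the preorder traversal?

Tree insertion order: [38, 23, 41, 25, 4, 46, 9]
Tree (level-order array): [38, 23, 41, 4, 25, None, 46, None, 9]
Preorder traversal: [38, 23, 4, 9, 25, 41, 46]


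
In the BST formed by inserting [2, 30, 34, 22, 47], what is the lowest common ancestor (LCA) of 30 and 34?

Tree insertion order: [2, 30, 34, 22, 47]
Tree (level-order array): [2, None, 30, 22, 34, None, None, None, 47]
In a BST, the LCA of p=30, q=34 is the first node v on the
root-to-leaf path with p <= v <= q (go left if both < v, right if both > v).
Walk from root:
  at 2: both 30 and 34 > 2, go right
  at 30: 30 <= 30 <= 34, this is the LCA
LCA = 30


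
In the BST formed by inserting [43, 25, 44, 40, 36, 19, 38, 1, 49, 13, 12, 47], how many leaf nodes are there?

Tree built from: [43, 25, 44, 40, 36, 19, 38, 1, 49, 13, 12, 47]
Tree (level-order array): [43, 25, 44, 19, 40, None, 49, 1, None, 36, None, 47, None, None, 13, None, 38, None, None, 12]
Rule: A leaf has 0 children.
Per-node child counts:
  node 43: 2 child(ren)
  node 25: 2 child(ren)
  node 19: 1 child(ren)
  node 1: 1 child(ren)
  node 13: 1 child(ren)
  node 12: 0 child(ren)
  node 40: 1 child(ren)
  node 36: 1 child(ren)
  node 38: 0 child(ren)
  node 44: 1 child(ren)
  node 49: 1 child(ren)
  node 47: 0 child(ren)
Matching nodes: [12, 38, 47]
Count of leaf nodes: 3


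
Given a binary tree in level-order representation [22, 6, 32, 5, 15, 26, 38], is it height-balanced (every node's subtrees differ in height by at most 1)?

Tree (level-order array): [22, 6, 32, 5, 15, 26, 38]
Definition: a tree is height-balanced if, at every node, |h(left) - h(right)| <= 1 (empty subtree has height -1).
Bottom-up per-node check:
  node 5: h_left=-1, h_right=-1, diff=0 [OK], height=0
  node 15: h_left=-1, h_right=-1, diff=0 [OK], height=0
  node 6: h_left=0, h_right=0, diff=0 [OK], height=1
  node 26: h_left=-1, h_right=-1, diff=0 [OK], height=0
  node 38: h_left=-1, h_right=-1, diff=0 [OK], height=0
  node 32: h_left=0, h_right=0, diff=0 [OK], height=1
  node 22: h_left=1, h_right=1, diff=0 [OK], height=2
All nodes satisfy the balance condition.
Result: Balanced


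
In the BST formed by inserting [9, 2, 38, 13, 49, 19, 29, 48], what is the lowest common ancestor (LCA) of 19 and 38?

Tree insertion order: [9, 2, 38, 13, 49, 19, 29, 48]
Tree (level-order array): [9, 2, 38, None, None, 13, 49, None, 19, 48, None, None, 29]
In a BST, the LCA of p=19, q=38 is the first node v on the
root-to-leaf path with p <= v <= q (go left if both < v, right if both > v).
Walk from root:
  at 9: both 19 and 38 > 9, go right
  at 38: 19 <= 38 <= 38, this is the LCA
LCA = 38


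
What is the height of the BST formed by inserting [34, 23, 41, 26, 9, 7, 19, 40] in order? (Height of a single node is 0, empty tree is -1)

Insertion order: [34, 23, 41, 26, 9, 7, 19, 40]
Tree (level-order array): [34, 23, 41, 9, 26, 40, None, 7, 19]
Compute height bottom-up (empty subtree = -1):
  height(7) = 1 + max(-1, -1) = 0
  height(19) = 1 + max(-1, -1) = 0
  height(9) = 1 + max(0, 0) = 1
  height(26) = 1 + max(-1, -1) = 0
  height(23) = 1 + max(1, 0) = 2
  height(40) = 1 + max(-1, -1) = 0
  height(41) = 1 + max(0, -1) = 1
  height(34) = 1 + max(2, 1) = 3
Height = 3


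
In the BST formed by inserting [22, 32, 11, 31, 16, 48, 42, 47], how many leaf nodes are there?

Tree built from: [22, 32, 11, 31, 16, 48, 42, 47]
Tree (level-order array): [22, 11, 32, None, 16, 31, 48, None, None, None, None, 42, None, None, 47]
Rule: A leaf has 0 children.
Per-node child counts:
  node 22: 2 child(ren)
  node 11: 1 child(ren)
  node 16: 0 child(ren)
  node 32: 2 child(ren)
  node 31: 0 child(ren)
  node 48: 1 child(ren)
  node 42: 1 child(ren)
  node 47: 0 child(ren)
Matching nodes: [16, 31, 47]
Count of leaf nodes: 3
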